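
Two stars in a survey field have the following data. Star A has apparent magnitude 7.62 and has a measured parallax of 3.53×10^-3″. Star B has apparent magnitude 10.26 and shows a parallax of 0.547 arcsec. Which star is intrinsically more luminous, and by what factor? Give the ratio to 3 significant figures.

Star A is more luminous, by a factor of 273000.

Star A: d = 1/p = 1/3.53×10^-3″ = 283.3 pc
Star A: M = m − 5 log₁₀ d + 5 = 7.62 − 5·2.4522 + 5 = 0.359
Star B: d = 1/p = 1/0.547″ = 1.828 pc
Star B: M = m − 5 log₁₀ d + 5 = 10.26 − 5·0.2620 + 5 = 13.950
ΔM = M_A − M_B = 0.359 − (13.950) = -13.591; smaller M is more luminous → Star A.
L ratio = 10^(0.4 |ΔM|) = 10^5.436 = 273200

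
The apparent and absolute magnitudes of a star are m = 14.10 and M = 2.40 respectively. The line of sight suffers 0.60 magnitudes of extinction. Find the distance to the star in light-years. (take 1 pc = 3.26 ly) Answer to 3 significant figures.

m − M = 5 log₁₀(d/10 pc) + A  ⇒  14.10 − (2.40) − 0.60 = 5 log₁₀(d/10)
11.100 = 5 log₁₀(d/10)
log₁₀ d = (m − M − A)/5 + 1 = 3.2200
d = 10^3.2200 = 1660 pc
= 5410 ly

d ≈ 5410 ly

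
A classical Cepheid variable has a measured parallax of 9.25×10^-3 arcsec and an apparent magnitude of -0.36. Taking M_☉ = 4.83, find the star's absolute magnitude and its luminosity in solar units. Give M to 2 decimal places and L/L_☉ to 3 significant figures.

d = 1/p = 1/9.25×10^-3″ = 108.1 pc
M = m − 5 log₁₀ d + 5 = -0.36 − 5·2.0339 + 5 = -5.529
M − M_☉ = -5.529 − 4.83 = -10.359
L/L_☉ = 10^(−0.4 × -10.359) = 13920

M ≈ -5.53; L/L_☉ ≈ 13900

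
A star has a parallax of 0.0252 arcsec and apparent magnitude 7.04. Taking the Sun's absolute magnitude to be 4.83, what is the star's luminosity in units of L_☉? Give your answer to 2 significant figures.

d = 1/p = 1/0.0252″ = 39.68 pc
M = m − 5 log₁₀ d + 5 = 7.04 − 5·1.5986 + 5 = 4.047
M − M_☉ = 4.047 − 4.83 = -0.783
L/L_☉ = 10^(−0.4 × -0.783) = 2.057

L/L_☉ ≈ 2.1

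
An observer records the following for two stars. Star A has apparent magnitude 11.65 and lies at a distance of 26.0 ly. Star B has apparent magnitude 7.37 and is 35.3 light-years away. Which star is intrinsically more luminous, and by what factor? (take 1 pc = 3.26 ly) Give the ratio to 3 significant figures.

Star B is more luminous, by a factor of 95.0.

Star A: d = 26.0 ly / 3.26 = 7.975 pc
Star A: M = m − 5 log₁₀ d + 5 = 11.65 − 5·0.9018 + 5 = 12.141
Star B: d = 35.3 ly / 3.26 = 10.83 pc
Star B: M = m − 5 log₁₀ d + 5 = 7.37 − 5·1.0346 + 5 = 7.197
ΔM = M_A − M_B = 12.141 − (7.197) = 4.944; smaller M is more luminous → Star B.
L ratio = 10^(0.4 |ΔM|) = 10^1.978 = 94.97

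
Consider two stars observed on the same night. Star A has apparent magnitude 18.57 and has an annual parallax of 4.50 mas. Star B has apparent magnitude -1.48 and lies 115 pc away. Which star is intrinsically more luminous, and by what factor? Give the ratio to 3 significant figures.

Star B is more luminous, by a factor of 2.80×10^7.

Star A: p = 4.50 mas = 4.50×10^-3″ → d = 1/p = 222.2 pc
Star A: M = m − 5 log₁₀ d + 5 = 18.57 − 5·2.3468 + 5 = 11.836
Star B: M = m − 5 log₁₀ d + 5 = -1.48 − 5·2.0607 + 5 = -6.783
ΔM = M_A − M_B = 11.836 − (-6.783) = 18.620; smaller M is more luminous → Star B.
L ratio = 10^(0.4 |ΔM|) = 10^7.448 = 2.804×10^7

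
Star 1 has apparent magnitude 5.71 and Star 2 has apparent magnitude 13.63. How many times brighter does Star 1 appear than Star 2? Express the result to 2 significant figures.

Magnitude difference = -7.92
Flux ratio = 10^(−0.4 Δm) = 10^(−0.4 × -7.92) = 10^3.168 = 1472

1500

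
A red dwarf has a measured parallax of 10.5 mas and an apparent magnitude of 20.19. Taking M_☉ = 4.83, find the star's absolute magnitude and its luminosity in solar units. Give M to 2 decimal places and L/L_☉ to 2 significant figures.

d = 1/p = 1000/10.5 mas = 95.24 pc
M = m − 5 log₁₀ d + 5 = 20.19 − 5·1.9788 + 5 = 15.296
M − M_☉ = 15.296 − 4.83 = 10.466
L/L_☉ = 10^(−0.4 × 10.466) = 6.511×10^-5

M ≈ 15.30; L/L_☉ ≈ 6.5×10^-5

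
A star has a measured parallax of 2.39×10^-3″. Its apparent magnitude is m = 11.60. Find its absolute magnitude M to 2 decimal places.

M ≈ 3.49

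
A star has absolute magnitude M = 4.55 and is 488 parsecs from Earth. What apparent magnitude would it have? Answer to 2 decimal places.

m = M + 5 log₁₀ d − 5 = 4.55 + 5·2.6884 − 5 = 12.992

m ≈ 12.99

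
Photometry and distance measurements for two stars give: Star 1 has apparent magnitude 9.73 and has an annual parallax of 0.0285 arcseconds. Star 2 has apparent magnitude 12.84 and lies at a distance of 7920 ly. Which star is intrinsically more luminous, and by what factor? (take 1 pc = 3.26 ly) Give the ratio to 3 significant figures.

Star 1: d = 1/p = 1/0.0285″ = 35.09 pc
Star 1: M = m − 5 log₁₀ d + 5 = 9.73 − 5·1.5452 + 5 = 7.004
Star 2: d = 7920 ly / 3.26 = 2429 pc
Star 2: M = m − 5 log₁₀ d + 5 = 12.84 − 5·3.3855 + 5 = 0.912
ΔM = M_1 − M_2 = 7.004 − (0.912) = 6.092; smaller M is more luminous → Star 2.
L ratio = 10^(0.4 |ΔM|) = 10^2.437 = 273.3

Star 2 is more luminous, by a factor of 273.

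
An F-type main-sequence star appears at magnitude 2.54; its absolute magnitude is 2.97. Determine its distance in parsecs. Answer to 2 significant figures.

μ = m − M = -0.430
m − M = 5 log₁₀ d − 5
log₁₀ d = (m − M)/5 + 1 = 0.9140
d = 10^0.9140 = 8.204 pc

d ≈ 8.2 pc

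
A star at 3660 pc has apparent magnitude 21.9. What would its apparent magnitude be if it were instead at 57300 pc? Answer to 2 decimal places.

Flux ∝ 1/d², so Δm = 5 log₁₀(d₂/d₁) = 5 log₁₀(57300/3660) = 5.973
m₂ = m₁ + Δm = 21.9 + (5.973) = 27.873

m ≈ 27.87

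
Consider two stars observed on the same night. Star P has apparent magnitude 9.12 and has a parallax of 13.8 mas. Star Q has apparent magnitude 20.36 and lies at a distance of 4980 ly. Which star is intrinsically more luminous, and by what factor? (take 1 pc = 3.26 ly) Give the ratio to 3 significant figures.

Star P: p = 13.8 mas = 0.0138″ → d = 1/p = 72.46 pc
Star P: M = m − 5 log₁₀ d + 5 = 9.12 − 5·1.8601 + 5 = 4.819
Star Q: d = 4980 ly / 3.26 = 1528 pc
Star Q: M = m − 5 log₁₀ d + 5 = 20.36 − 5·3.1840 + 5 = 9.440
ΔM = M_P − M_Q = 4.819 − (9.440) = -4.621; smaller M is more luminous → Star P.
L ratio = 10^(0.4 |ΔM|) = 10^1.848 = 70.50

Star P is more luminous, by a factor of 70.5.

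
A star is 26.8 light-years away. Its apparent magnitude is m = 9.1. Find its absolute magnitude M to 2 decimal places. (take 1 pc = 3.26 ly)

d = 26.8 ly / 3.26 = 8.221 pc
5 log₁₀(d/10 pc) = 5 log₁₀(8.221) − 5 = -0.425
M = m − 5 log₁₀(d/10) = 9.1 + 0.425 = 9.525

M ≈ 9.53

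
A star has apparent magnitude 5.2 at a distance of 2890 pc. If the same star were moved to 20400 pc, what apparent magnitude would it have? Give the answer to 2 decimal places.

Flux ∝ 1/d², so Δm = 5 log₁₀(d₂/d₁) = 5 log₁₀(20400/2890) = 4.244
m₂ = m₁ + Δm = 5.2 + (4.244) = 9.444

m ≈ 9.44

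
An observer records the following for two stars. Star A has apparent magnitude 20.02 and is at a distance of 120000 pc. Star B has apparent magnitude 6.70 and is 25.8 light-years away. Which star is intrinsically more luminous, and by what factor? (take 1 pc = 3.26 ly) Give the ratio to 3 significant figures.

Star A is more luminous, by a factor of 1080.

Star A: M = m − 5 log₁₀ d + 5 = 20.02 − 5·5.0792 + 5 = -0.376
Star B: d = 25.8 ly / 3.26 = 7.914 pc
Star B: M = m − 5 log₁₀ d + 5 = 6.70 − 5·0.8984 + 5 = 7.208
ΔM = M_A − M_B = -0.376 − (7.208) = -7.584; smaller M is more luminous → Star A.
L ratio = 10^(0.4 |ΔM|) = 10^3.034 = 1080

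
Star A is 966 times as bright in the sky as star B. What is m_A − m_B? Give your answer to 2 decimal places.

m_A − m_B ≈ -7.46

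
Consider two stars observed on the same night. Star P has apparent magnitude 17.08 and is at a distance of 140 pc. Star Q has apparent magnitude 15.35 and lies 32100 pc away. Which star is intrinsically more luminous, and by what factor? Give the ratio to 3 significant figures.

Star Q is more luminous, by a factor of 259000.

Star P: M = m − 5 log₁₀ d + 5 = 17.08 − 5·2.1461 + 5 = 11.349
Star Q: M = m − 5 log₁₀ d + 5 = 15.35 − 5·4.5065 + 5 = -2.183
ΔM = M_P − M_Q = 11.349 − (-2.183) = 13.532; smaller M is more luminous → Star Q.
L ratio = 10^(0.4 |ΔM|) = 10^5.413 = 258700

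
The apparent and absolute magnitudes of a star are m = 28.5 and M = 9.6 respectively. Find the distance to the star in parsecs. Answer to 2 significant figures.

d ≈ 60000 pc

Distance modulus: m − M = 28.5 − (9.6) = 18.900
m − M = 5 log₁₀ d − 5
log₁₀ d = (m − M)/5 + 1 = 4.7800
d = 10^4.7800 = 60260 pc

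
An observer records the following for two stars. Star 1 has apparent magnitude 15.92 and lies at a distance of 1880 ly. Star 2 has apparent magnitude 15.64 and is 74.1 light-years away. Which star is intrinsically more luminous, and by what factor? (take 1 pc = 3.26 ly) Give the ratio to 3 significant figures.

Star 1 is more luminous, by a factor of 497.

Star 1: d = 1880 ly / 3.26 = 576.7 pc
Star 1: M = m − 5 log₁₀ d + 5 = 15.92 − 5·2.7609 + 5 = 7.115
Star 2: d = 74.1 ly / 3.26 = 22.73 pc
Star 2: M = m − 5 log₁₀ d + 5 = 15.64 − 5·1.3566 + 5 = 13.857
ΔM = M_1 − M_2 = 7.115 − (13.857) = -6.742; smaller M is more luminous → Star 1.
L ratio = 10^(0.4 |ΔM|) = 10^2.697 = 497.4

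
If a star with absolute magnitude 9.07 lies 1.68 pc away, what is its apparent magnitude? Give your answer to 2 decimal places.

m ≈ 5.20

m = M + 5 log₁₀ d − 5 = 9.07 + 5·0.2253 − 5 = 5.197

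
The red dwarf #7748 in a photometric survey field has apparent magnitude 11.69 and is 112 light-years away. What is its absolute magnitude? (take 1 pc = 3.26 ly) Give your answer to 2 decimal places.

M ≈ 9.01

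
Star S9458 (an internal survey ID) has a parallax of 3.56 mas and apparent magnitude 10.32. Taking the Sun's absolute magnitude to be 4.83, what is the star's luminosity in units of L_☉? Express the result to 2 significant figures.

L/L_☉ ≈ 5.0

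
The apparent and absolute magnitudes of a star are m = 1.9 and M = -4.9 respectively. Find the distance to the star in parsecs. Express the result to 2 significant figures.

μ = m − M = 6.800
m − M = 5 log₁₀ d − 5
log₁₀ d = (m − M)/5 + 1 = 2.3600
d = 10^2.3600 = 229.1 pc

d ≈ 230 pc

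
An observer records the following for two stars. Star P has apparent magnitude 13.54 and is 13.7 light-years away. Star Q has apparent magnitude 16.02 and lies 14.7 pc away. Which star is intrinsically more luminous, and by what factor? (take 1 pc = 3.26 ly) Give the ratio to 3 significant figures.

Star P: d = 13.7 ly / 3.26 = 4.202 pc
Star P: M = m − 5 log₁₀ d + 5 = 13.54 − 5·0.6235 + 5 = 15.422
Star Q: M = m − 5 log₁₀ d + 5 = 16.02 − 5·1.1673 + 5 = 15.183
ΔM = M_P − M_Q = 15.422 − (15.183) = 0.239; smaller M is more luminous → Star Q.
L ratio = 10^(0.4 |ΔM|) = 10^0.096 = 1.246

Star Q is more luminous, by a factor of 1.25.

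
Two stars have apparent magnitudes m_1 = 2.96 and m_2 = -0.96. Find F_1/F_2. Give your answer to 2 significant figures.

F_1/F_2 ≈ 0.027

Δm = 2.96 − (-0.96) = 3.92
Flux ratio = 10^(−0.4 Δm) = 10^(−0.4 × 3.92) = 10^-1.568 = 0.02704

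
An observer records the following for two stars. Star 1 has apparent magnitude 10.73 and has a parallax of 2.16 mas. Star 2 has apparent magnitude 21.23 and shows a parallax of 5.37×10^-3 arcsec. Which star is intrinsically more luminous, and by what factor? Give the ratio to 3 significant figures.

Star 1 is more luminous, by a factor of 98000.

Star 1: p = 2.16 mas = 2.16×10^-3″ → d = 1/p = 463.0 pc
Star 1: M = m − 5 log₁₀ d + 5 = 10.73 − 5·2.6655 + 5 = 2.402
Star 2: d = 1/p = 1/5.37×10^-3″ = 186.2 pc
Star 2: M = m − 5 log₁₀ d + 5 = 21.23 − 5·2.2700 + 5 = 14.880
ΔM = M_1 − M_2 = 2.402 − (14.880) = -12.478; smaller M is more luminous → Star 1.
L ratio = 10^(0.4 |ΔM|) = 10^4.991 = 97960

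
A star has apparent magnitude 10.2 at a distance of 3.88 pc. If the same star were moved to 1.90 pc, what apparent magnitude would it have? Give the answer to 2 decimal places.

Flux ∝ 1/d², so Δm = 5 log₁₀(d₂/d₁) = 5 log₁₀(1.90/3.88) = -1.550
m₂ = m₁ + Δm = 10.2 + (-1.550) = 8.650

m ≈ 8.65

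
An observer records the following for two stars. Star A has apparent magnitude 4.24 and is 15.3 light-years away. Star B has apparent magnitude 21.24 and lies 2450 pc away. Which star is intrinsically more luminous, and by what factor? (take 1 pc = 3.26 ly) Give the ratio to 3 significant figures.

Star A: d = 15.3 ly / 3.26 = 4.693 pc
Star A: M = m − 5 log₁₀ d + 5 = 4.24 − 5·0.6715 + 5 = 5.883
Star B: M = m − 5 log₁₀ d + 5 = 21.24 − 5·3.3892 + 5 = 9.294
ΔM = M_A − M_B = 5.883 − (9.294) = -3.412; smaller M is more luminous → Star A.
L ratio = 10^(0.4 |ΔM|) = 10^1.365 = 23.15

Star A is more luminous, by a factor of 23.2.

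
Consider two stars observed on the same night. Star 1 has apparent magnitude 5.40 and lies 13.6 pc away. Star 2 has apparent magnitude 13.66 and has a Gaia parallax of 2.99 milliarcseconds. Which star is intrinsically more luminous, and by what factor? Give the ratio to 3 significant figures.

Star 1 is more luminous, by a factor of 3.33.

Star 1: M = m − 5 log₁₀ d + 5 = 5.40 − 5·1.1335 + 5 = 4.732
Star 2: p = 2.99 mas = 2.99×10^-3″ → d = 1/p = 334.4 pc
Star 2: M = m − 5 log₁₀ d + 5 = 13.66 − 5·2.5243 + 5 = 6.038
ΔM = M_1 − M_2 = 4.732 − (6.038) = -1.306; smaller M is more luminous → Star 1.
L ratio = 10^(0.4 |ΔM|) = 10^0.522 = 3.330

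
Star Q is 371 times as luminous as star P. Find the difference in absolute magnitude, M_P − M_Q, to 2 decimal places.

M_P − M_Q ≈ 6.42

Pogson: ΔM = −2.5 log₁₀(ratio) = −2.5 log₁₀(371) = −2.5 × 2.5694 = -6.423
Star Q is brighter so has the smaller magnitude: M_P − M_Q is positive.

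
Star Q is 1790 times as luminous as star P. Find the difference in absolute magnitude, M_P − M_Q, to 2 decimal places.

M_P − M_Q ≈ 8.13

Pogson: ΔM = −2.5 log₁₀(ratio) = −2.5 log₁₀(1790) = −2.5 × 3.2529 = -8.132
Star Q is brighter so has the smaller magnitude: M_P − M_Q is positive.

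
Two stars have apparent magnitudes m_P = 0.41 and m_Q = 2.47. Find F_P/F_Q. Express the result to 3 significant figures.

Magnitude difference = -2.06
Flux ratio = 10^(−0.4 Δm) = 10^(−0.4 × -2.06) = 10^0.824 = 6.668

F_P/F_Q ≈ 6.67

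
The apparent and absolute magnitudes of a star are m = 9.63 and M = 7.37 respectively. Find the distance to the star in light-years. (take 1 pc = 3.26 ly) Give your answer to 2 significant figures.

d ≈ 92 ly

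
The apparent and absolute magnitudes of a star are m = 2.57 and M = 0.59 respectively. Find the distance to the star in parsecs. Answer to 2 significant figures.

d ≈ 25 pc

μ = m − M = 1.980
m − M = 5 log₁₀ d − 5
log₁₀ d = (m − M)/5 + 1 = 1.3960
d = 10^1.3960 = 24.89 pc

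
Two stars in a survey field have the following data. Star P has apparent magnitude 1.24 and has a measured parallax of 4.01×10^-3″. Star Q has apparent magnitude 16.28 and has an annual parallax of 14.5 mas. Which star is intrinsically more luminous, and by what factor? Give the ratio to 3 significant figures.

Star P is more luminous, by a factor of 1.36×10^7.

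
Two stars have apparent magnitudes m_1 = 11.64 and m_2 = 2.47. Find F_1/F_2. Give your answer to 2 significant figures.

Magnitude difference = 9.17
Flux ratio = 10^(−0.4 Δm) = 10^(−0.4 × 9.17) = 10^-3.668 = 2.148×10^-4

F_1/F_2 ≈ 2.1×10^-4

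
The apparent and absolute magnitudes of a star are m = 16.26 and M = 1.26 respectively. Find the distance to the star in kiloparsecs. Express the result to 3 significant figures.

d ≈ 10.0 kpc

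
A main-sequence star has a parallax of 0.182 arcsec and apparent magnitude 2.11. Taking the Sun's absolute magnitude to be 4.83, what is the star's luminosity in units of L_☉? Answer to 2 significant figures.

L/L_☉ ≈ 3.7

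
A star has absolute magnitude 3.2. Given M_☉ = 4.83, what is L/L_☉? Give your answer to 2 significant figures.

M − M_☉ = 3.2 − 4.83 = -1.630
L/L_☉ = 10^(−0.4 (M − M_☉)) = 10^0.652 = 4.487

L/L_☉ ≈ 4.5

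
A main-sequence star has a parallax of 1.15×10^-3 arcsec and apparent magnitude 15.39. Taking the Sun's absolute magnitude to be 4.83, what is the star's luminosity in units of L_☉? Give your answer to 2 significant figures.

L/L_☉ ≈ 0.45

d = 1/p = 1/1.15×10^-3″ = 869.6 pc
M = m − 5 log₁₀ d + 5 = 15.39 − 5·2.9393 + 5 = 5.693
M − M_☉ = 5.693 − 4.83 = 0.863
L/L_☉ = 10^(−0.4 × 0.863) = 0.4514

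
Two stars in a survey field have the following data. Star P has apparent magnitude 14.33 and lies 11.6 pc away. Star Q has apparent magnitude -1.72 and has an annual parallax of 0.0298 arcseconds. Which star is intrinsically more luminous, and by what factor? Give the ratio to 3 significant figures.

Star Q is more luminous, by a factor of 2.20×10^7.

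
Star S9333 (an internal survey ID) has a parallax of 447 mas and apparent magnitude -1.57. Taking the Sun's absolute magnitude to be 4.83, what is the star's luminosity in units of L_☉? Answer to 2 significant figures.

L/L_☉ ≈ 18

d = 1/p = 1000/447 mas = 2.237 pc
M = m − 5 log₁₀ d + 5 = -1.57 − 5·0.3497 + 5 = 1.682
M − M_☉ = 1.682 − 4.83 = -3.148
L/L_☉ = 10^(−0.4 × -3.148) = 18.17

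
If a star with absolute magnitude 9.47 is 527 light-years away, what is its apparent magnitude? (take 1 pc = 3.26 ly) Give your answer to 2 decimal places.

m ≈ 15.51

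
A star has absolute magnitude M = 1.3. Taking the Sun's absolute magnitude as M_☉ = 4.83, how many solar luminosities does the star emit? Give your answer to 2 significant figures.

L/L_☉ ≈ 26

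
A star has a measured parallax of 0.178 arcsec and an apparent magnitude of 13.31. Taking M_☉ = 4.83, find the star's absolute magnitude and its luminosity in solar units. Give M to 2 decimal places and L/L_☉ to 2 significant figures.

d = 1/p = 1/0.178″ = 5.618 pc
M = m − 5 log₁₀ d + 5 = 13.31 − 5·0.7496 + 5 = 14.562
M − M_☉ = 14.562 − 4.83 = 9.732
L/L_☉ = 10^(−0.4 × 9.732) = 1.280×10^-4

M ≈ 14.56; L/L_☉ ≈ 1.3×10^-4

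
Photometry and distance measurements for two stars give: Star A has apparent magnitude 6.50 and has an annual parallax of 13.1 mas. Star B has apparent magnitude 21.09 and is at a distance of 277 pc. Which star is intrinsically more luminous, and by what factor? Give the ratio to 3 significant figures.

Star A: p = 13.1 mas = 0.0131″ → d = 1/p = 76.34 pc
Star A: M = m − 5 log₁₀ d + 5 = 6.50 − 5·1.8827 + 5 = 2.086
Star B: M = m − 5 log₁₀ d + 5 = 21.09 − 5·2.4425 + 5 = 13.878
ΔM = M_A − M_B = 2.086 − (13.878) = -11.791; smaller M is more luminous → Star A.
L ratio = 10^(0.4 |ΔM|) = 10^4.716 = 52060

Star A is more luminous, by a factor of 52100.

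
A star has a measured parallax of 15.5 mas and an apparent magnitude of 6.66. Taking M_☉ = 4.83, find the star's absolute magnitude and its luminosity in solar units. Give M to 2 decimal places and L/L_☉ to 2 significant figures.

d = 1/p = 1000/15.5 mas = 64.52 pc
M = m − 5 log₁₀ d + 5 = 6.66 − 5·1.8097 + 5 = 2.612
M − M_☉ = 2.612 − 4.83 = -2.218
L/L_☉ = 10^(−0.4 × -2.218) = 7.715

M ≈ 2.61; L/L_☉ ≈ 7.7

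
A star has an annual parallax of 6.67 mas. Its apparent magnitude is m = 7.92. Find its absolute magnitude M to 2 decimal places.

p = 6.67 mas = 6.67×10^-3″ → d = 1/p = 149.9 pc
5 log₁₀(d/10 pc) = 5 log₁₀(149.9) − 5 = 5.879
M = m − 5 log₁₀(d/10) = 7.92 − 5.879 = 2.041

M ≈ 2.04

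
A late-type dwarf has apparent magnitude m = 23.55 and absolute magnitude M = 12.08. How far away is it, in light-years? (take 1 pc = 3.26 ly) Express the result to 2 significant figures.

d ≈ 6400 ly

μ = m − M = 11.470
m − M = 5 log₁₀ d − 5
log₁₀ d = (m − M)/5 + 1 = 3.2940
d = 10^3.2940 = 1968 pc
= 6415 ly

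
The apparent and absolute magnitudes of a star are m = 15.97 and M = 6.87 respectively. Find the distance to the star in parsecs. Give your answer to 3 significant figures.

d ≈ 661 pc

Distance modulus: m − M = 15.97 − (6.87) = 9.100
m − M = 5 log₁₀ d − 5
log₁₀ d = (m − M)/5 + 1 = 2.8200
d = 10^2.8200 = 660.7 pc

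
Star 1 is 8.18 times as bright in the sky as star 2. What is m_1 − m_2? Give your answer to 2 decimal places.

m_1 − m_2 ≈ -2.28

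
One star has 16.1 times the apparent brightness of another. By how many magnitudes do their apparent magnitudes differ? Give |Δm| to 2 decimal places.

Pogson: Δm = −2.5 log₁₀(ratio) = −2.5 log₁₀(16.1) = −2.5 × 1.2068 = -3.017

|Δm| ≈ 3.02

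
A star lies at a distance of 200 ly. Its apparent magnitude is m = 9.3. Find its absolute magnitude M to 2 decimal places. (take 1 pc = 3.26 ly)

d = 200 ly / 3.26 = 61.35 pc
5 log₁₀(d/10 pc) = 5 log₁₀(61.35) − 5 = 3.939
M = m − 5 log₁₀(d/10) = 9.3 − 3.939 = 5.361

M ≈ 5.36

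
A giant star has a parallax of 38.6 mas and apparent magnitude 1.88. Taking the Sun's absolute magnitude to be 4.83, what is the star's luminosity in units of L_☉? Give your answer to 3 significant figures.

d = 1/p = 1000/38.6 mas = 25.91 pc
M = m − 5 log₁₀ d + 5 = 1.88 − 5·1.4134 + 5 = -0.187
M − M_☉ = -0.187 − 4.83 = -5.017
L/L_☉ = 10^(−0.4 × -5.017) = 101.6

L/L_☉ ≈ 102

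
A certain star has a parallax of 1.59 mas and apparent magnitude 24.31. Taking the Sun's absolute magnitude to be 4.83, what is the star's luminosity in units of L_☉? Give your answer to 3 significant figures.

d = 1/p = 1000/1.59 mas = 628.9 pc
M = m − 5 log₁₀ d + 5 = 24.31 − 5·2.7986 + 5 = 15.317
M − M_☉ = 15.317 − 4.83 = 10.487
L/L_☉ = 10^(−0.4 × 10.487) = 6.386×10^-5

L/L_☉ ≈ 6.39×10^-5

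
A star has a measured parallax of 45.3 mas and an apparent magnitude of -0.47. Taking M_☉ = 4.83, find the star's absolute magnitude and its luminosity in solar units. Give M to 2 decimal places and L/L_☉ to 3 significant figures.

M ≈ -2.19; L/L_☉ ≈ 642

d = 1/p = 1000/45.3 mas = 22.08 pc
M = m − 5 log₁₀ d + 5 = -0.47 − 5·1.3439 + 5 = -2.190
M − M_☉ = -2.190 − 4.83 = -7.020
L/L_☉ = 10^(−0.4 × -7.020) = 642.4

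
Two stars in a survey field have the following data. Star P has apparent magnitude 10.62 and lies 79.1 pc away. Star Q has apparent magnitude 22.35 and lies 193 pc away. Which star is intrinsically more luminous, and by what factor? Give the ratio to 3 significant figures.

Star P: M = m − 5 log₁₀ d + 5 = 10.62 − 5·1.8982 + 5 = 6.129
Star Q: M = m − 5 log₁₀ d + 5 = 22.35 − 5·2.2856 + 5 = 15.922
ΔM = M_P − M_Q = 6.129 − (15.922) = -9.793; smaller M is more luminous → Star P.
L ratio = 10^(0.4 |ΔM|) = 10^3.917 = 8265

Star P is more luminous, by a factor of 8260.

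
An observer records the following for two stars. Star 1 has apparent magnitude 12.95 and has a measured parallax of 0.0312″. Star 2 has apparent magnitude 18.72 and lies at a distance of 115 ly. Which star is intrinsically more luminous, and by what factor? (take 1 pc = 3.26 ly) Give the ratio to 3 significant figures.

Star 1 is more luminous, by a factor of 168.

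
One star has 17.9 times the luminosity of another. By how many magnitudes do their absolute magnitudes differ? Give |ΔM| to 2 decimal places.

|ΔM| ≈ 3.13

Pogson: ΔM = −2.5 log₁₀(ratio) = −2.5 log₁₀(17.9) = −2.5 × 1.2529 = -3.132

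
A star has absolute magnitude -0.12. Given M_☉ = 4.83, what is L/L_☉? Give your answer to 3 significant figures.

L/L_☉ ≈ 95.5

M − M_☉ = -0.12 − 4.83 = -4.950
L/L_☉ = 10^(−0.4 (M − M_☉)) = 10^1.980 = 95.50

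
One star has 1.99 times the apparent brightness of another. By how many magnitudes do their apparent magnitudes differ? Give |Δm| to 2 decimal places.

Pogson: Δm = −2.5 log₁₀(ratio) = −2.5 log₁₀(1.99) = −2.5 × 0.2989 = -0.747

|Δm| ≈ 0.75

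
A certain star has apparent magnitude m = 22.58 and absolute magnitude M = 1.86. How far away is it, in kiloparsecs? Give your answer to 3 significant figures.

d ≈ 139 kpc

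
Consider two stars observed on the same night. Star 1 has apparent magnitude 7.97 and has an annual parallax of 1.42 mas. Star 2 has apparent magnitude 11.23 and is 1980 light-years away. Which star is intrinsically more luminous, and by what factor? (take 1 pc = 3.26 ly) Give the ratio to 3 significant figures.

Star 1: p = 1.42 mas = 1.42×10^-3″ → d = 1/p = 704.2 pc
Star 1: M = m − 5 log₁₀ d + 5 = 7.97 − 5·2.8477 + 5 = -1.269
Star 2: d = 1980 ly / 3.26 = 607.4 pc
Star 2: M = m − 5 log₁₀ d + 5 = 11.23 − 5·2.7834 + 5 = 2.313
ΔM = M_1 − M_2 = -1.269 − (2.313) = -3.581; smaller M is more luminous → Star 1.
L ratio = 10^(0.4 |ΔM|) = 10^1.433 = 27.07

Star 1 is more luminous, by a factor of 27.1.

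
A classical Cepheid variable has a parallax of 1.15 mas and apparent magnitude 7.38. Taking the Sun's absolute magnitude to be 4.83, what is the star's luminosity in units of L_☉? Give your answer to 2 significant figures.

L/L_☉ ≈ 720

d = 1/p = 1000/1.15 mas = 869.6 pc
M = m − 5 log₁₀ d + 5 = 7.38 − 5·2.9393 + 5 = -2.317
M − M_☉ = -2.317 − 4.83 = -7.147
L/L_☉ = 10^(−0.4 × -7.147) = 722.1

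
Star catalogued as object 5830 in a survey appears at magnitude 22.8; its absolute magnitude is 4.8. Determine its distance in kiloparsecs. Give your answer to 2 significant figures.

d ≈ 40 kpc

Distance modulus: m − M = 22.8 − (4.8) = 18.000
m − M = 5 log₁₀ d − 5
log₁₀ d = (m − M)/5 + 1 = 4.6000
d = 10^4.6000 = 39810 pc
= 39.81 kpc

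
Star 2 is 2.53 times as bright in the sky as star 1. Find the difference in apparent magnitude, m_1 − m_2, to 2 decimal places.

m_1 − m_2 ≈ 1.01

Pogson: Δm = −2.5 log₁₀(ratio) = −2.5 log₁₀(2.53) = −2.5 × 0.4031 = -1.008
Star 2 is brighter so has the smaller magnitude: m_1 − m_2 is positive.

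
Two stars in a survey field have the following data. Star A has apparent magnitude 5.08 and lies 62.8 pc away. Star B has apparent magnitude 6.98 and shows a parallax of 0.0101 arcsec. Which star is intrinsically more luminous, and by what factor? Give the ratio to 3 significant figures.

Star A: M = m − 5 log₁₀ d + 5 = 5.08 − 5·1.7980 + 5 = 1.090
Star B: d = 1/p = 1/0.0101″ = 99.01 pc
Star B: M = m − 5 log₁₀ d + 5 = 6.98 − 5·1.9957 + 5 = 2.002
ΔM = M_A − M_B = 1.090 − (2.002) = -0.911; smaller M is more luminous → Star A.
L ratio = 10^(0.4 |ΔM|) = 10^0.365 = 2.315

Star A is more luminous, by a factor of 2.32.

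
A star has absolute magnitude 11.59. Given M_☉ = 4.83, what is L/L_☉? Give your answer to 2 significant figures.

M − M_☉ = 11.59 − 4.83 = 6.760
L/L_☉ = 10^(−0.4 (M − M_☉)) = 10^-2.704 = 1.977×10^-3

L/L_☉ ≈ 2.0×10^-3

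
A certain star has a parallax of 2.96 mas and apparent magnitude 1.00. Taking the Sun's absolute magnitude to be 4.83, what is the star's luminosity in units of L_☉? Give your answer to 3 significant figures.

d = 1/p = 1000/2.96 mas = 337.8 pc
M = m − 5 log₁₀ d + 5 = 1.00 − 5·2.5287 + 5 = -6.644
M − M_☉ = -6.644 − 4.83 = -11.474
L/L_☉ = 10^(−0.4 × -11.474) = 38850

L/L_☉ ≈ 38900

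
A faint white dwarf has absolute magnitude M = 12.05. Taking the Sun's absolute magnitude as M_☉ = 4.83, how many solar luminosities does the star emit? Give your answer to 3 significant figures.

L/L_☉ ≈ 1.29×10^-3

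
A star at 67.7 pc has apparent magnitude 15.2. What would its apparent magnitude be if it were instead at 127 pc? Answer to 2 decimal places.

Flux ∝ 1/d², so Δm = 5 log₁₀(d₂/d₁) = 5 log₁₀(127/67.7) = 1.366
m₂ = m₁ + Δm = 15.2 + (1.366) = 16.566

m ≈ 16.57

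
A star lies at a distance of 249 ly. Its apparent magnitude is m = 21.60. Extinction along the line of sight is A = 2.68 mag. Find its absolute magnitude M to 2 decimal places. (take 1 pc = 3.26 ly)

d = 249 ly / 3.26 = 76.38 pc
5 log₁₀(d/10 pc) = 5 log₁₀(76.38) − 5 = 4.415
M = m − 5 log₁₀(d/10) − A = 21.60 − 4.415 − 2.68 = 14.505

M ≈ 14.51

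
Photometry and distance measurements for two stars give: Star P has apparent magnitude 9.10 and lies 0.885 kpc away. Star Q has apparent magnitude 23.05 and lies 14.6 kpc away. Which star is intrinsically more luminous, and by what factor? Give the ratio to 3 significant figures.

Star P is more luminous, by a factor of 1400.

Star P: d = 0.885 kpc = 885.0 pc
Star P: M = m − 5 log₁₀ d + 5 = 9.10 − 5·2.9469 + 5 = -0.635
Star Q: d = 14.6 kpc = 14600 pc
Star Q: M = m − 5 log₁₀ d + 5 = 23.05 − 5·4.1644 + 5 = 7.228
ΔM = M_P − M_Q = -0.635 − (7.228) = -7.863; smaller M is more luminous → Star P.
L ratio = 10^(0.4 |ΔM|) = 10^3.145 = 1397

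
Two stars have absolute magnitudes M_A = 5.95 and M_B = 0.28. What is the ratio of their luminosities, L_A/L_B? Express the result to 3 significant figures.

L_A/L_B ≈ 5.40×10^-3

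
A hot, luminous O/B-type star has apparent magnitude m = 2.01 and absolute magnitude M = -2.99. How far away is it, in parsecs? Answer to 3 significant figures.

d ≈ 100 pc

μ = m − M = 5.000
m − M = 5 log₁₀ d − 5
log₁₀ d = (m − M)/5 + 1 = 2.0000
d = 10^2.0000 = 100.0 pc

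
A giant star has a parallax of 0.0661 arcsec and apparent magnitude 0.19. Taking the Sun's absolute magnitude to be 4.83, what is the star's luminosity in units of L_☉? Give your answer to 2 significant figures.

L/L_☉ ≈ 160

d = 1/p = 1/0.0661″ = 15.13 pc
M = m − 5 log₁₀ d + 5 = 0.19 − 5·1.1798 + 5 = -0.709
M − M_☉ = -0.709 − 4.83 = -5.539
L/L_☉ = 10^(−0.4 × -5.539) = 164.3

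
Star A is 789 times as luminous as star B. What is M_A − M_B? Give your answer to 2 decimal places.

M_A − M_B ≈ -7.24

Pogson: ΔM = −2.5 log₁₀(ratio) = −2.5 log₁₀(789) = −2.5 × 2.8971 = -7.243
Star A is brighter, so it has the smaller magnitude: the difference is negative.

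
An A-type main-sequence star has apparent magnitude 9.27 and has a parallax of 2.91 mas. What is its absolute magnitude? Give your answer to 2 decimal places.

M ≈ 1.59

p = 2.91 mas = 2.91×10^-3″ → d = 1/p = 343.6 pc
5 log₁₀(d/10 pc) = 5 log₁₀(343.6) − 5 = 7.681
M = m − 5 log₁₀(d/10) = 9.27 − 7.681 = 1.589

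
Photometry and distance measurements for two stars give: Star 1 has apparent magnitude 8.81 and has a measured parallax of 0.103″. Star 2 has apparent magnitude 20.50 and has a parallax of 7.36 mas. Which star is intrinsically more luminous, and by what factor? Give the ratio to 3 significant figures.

Star 1 is more luminous, by a factor of 242.

Star 1: d = 1/p = 1/0.103″ = 9.709 pc
Star 1: M = m − 5 log₁₀ d + 5 = 8.81 − 5·0.9872 + 5 = 8.874
Star 2: p = 7.36 mas = 7.36×10^-3″ → d = 1/p = 135.9 pc
Star 2: M = m − 5 log₁₀ d + 5 = 20.50 − 5·2.1331 + 5 = 14.834
ΔM = M_1 − M_2 = 8.874 − (14.834) = -5.960; smaller M is more luminous → Star 1.
L ratio = 10^(0.4 |ΔM|) = 10^2.384 = 242.1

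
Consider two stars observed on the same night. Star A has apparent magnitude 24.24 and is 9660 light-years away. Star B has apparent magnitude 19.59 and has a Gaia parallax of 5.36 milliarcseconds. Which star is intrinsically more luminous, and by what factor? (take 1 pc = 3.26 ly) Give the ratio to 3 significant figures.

Star A is more luminous, by a factor of 3.48.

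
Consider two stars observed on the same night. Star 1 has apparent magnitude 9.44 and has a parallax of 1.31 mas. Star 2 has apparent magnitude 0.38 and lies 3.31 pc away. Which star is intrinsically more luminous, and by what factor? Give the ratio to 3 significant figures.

Star 1: p = 1.31 mas = 1.31×10^-3″ → d = 1/p = 763.4 pc
Star 1: M = m − 5 log₁₀ d + 5 = 9.44 − 5·2.8827 + 5 = 0.026
Star 2: M = m − 5 log₁₀ d + 5 = 0.38 − 5·0.5198 + 5 = 2.781
ΔM = M_1 − M_2 = 0.026 − (2.781) = -2.755; smaller M is more luminous → Star 1.
L ratio = 10^(0.4 |ΔM|) = 10^1.102 = 12.64

Star 1 is more luminous, by a factor of 12.6.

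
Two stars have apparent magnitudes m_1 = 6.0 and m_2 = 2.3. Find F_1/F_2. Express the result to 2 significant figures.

Δm = 6.0 − (2.3) = 3.7
Flux ratio = 10^(−0.4 Δm) = 10^(−0.4 × 3.7) = 10^-1.480 = 0.03311

F_1/F_2 ≈ 0.033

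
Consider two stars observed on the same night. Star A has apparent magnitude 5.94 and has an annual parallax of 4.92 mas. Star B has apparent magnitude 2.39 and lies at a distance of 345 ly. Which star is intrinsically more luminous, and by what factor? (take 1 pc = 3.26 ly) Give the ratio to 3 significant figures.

Star B is more luminous, by a factor of 7.13.

Star A: p = 4.92 mas = 4.92×10^-3″ → d = 1/p = 203.3 pc
Star A: M = m − 5 log₁₀ d + 5 = 5.94 − 5·2.3080 + 5 = -0.600
Star B: d = 345 ly / 3.26 = 105.8 pc
Star B: M = m − 5 log₁₀ d + 5 = 2.39 − 5·2.0246 + 5 = -2.733
ΔM = M_A − M_B = -0.600 − (-2.733) = 2.133; smaller M is more luminous → Star B.
L ratio = 10^(0.4 |ΔM|) = 10^0.853 = 7.131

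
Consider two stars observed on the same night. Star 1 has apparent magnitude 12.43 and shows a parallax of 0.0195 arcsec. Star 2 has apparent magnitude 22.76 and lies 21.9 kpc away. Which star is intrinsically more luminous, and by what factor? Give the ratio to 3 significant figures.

Star 2 is more luminous, by a factor of 13.5.

Star 1: d = 1/p = 1/0.0195″ = 51.28 pc
Star 1: M = m − 5 log₁₀ d + 5 = 12.43 − 5·1.7100 + 5 = 8.880
Star 2: d = 21.9 kpc = 21900 pc
Star 2: M = m − 5 log₁₀ d + 5 = 22.76 − 5·4.3404 + 5 = 6.058
ΔM = M_1 − M_2 = 8.880 − (6.058) = 2.822; smaller M is more luminous → Star 2.
L ratio = 10^(0.4 |ΔM|) = 10^1.129 = 13.46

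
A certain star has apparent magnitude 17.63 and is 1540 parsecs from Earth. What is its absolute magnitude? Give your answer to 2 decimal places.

5 log₁₀(d/10 pc) = 5 log₁₀(1540) − 5 = 10.938
M = m − 5 log₁₀(d/10) = 17.63 − 10.938 = 6.692

M ≈ 6.69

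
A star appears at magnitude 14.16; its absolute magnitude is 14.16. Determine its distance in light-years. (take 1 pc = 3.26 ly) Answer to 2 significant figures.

d ≈ 33 ly

μ = m − M = 0.000
m − M = 5 log₁₀ d − 5
log₁₀ d = (m − M)/5 + 1 = 1.0000
d = 10^1.0000 = 10.00 pc
= 32.60 ly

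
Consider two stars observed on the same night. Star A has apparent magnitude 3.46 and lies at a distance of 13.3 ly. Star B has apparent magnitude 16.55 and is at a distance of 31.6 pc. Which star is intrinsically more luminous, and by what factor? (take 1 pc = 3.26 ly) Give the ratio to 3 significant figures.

Star A: d = 13.3 ly / 3.26 = 4.080 pc
Star A: M = m − 5 log₁₀ d + 5 = 3.46 − 5·0.6106 + 5 = 5.407
Star B: M = m − 5 log₁₀ d + 5 = 16.55 − 5·1.4997 + 5 = 14.052
ΔM = M_A − M_B = 5.407 − (14.052) = -8.645; smaller M is more luminous → Star A.
L ratio = 10^(0.4 |ΔM|) = 10^3.458 = 2870

Star A is more luminous, by a factor of 2870.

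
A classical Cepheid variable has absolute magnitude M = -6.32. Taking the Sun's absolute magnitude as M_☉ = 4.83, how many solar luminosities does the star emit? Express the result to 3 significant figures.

M − M_☉ = -6.32 − 4.83 = -11.150
L/L_☉ = 10^(−0.4 (M − M_☉)) = 10^4.460 = 28840

L/L_☉ ≈ 28800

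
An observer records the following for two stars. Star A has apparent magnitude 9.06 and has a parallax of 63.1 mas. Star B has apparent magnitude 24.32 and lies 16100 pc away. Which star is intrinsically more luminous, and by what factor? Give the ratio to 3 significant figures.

Star A is more luminous, by a factor of 1.23.

Star A: p = 63.1 mas = 0.0631″ → d = 1/p = 15.85 pc
Star A: M = m − 5 log₁₀ d + 5 = 9.06 − 5·1.2000 + 5 = 8.060
Star B: M = m − 5 log₁₀ d + 5 = 24.32 − 5·4.2068 + 5 = 8.286
ΔM = M_A − M_B = 8.060 − (8.286) = -0.226; smaller M is more luminous → Star A.
L ratio = 10^(0.4 |ΔM|) = 10^0.090 = 1.231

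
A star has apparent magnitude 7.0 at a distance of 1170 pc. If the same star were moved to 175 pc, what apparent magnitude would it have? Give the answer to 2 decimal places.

Flux ∝ 1/d², so Δm = 5 log₁₀(d₂/d₁) = 5 log₁₀(175/1170) = -4.126
m₂ = m₁ + Δm = 7.0 + (-4.126) = 2.874

m ≈ 2.87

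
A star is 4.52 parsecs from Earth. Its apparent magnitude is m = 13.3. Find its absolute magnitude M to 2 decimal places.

M ≈ 15.02

5 log₁₀(d/10 pc) = 5 log₁₀(4.520) − 5 = -1.724
M = m − 5 log₁₀(d/10) = 13.3 + 1.724 = 15.024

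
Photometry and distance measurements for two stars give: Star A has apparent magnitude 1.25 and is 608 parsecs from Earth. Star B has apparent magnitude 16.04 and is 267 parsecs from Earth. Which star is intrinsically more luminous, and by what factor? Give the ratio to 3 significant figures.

Star A: M = m − 5 log₁₀ d + 5 = 1.25 − 5·2.7839 + 5 = -7.670
Star B: M = m − 5 log₁₀ d + 5 = 16.04 − 5·2.4265 + 5 = 8.907
ΔM = M_A − M_B = -7.670 − (8.907) = -16.577; smaller M is more luminous → Star A.
L ratio = 10^(0.4 |ΔM|) = 10^6.631 = 4.274×10^6

Star A is more luminous, by a factor of 4.27×10^6.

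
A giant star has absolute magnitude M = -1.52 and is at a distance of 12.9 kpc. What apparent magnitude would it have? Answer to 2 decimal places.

d = 12.9 kpc = 12900 pc
m = M + 5 log₁₀ d − 5 = -1.52 + 5·4.1106 − 5 = 14.033

m ≈ 14.03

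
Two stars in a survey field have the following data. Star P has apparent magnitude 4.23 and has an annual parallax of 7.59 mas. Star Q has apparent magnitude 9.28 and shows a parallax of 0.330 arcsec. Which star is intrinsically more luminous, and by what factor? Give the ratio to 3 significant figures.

Star P: p = 7.59 mas = 7.59×10^-3″ → d = 1/p = 131.8 pc
Star P: M = m − 5 log₁₀ d + 5 = 4.23 − 5·2.1198 + 5 = -1.369
Star Q: d = 1/p = 1/0.330″ = 3.030 pc
Star Q: M = m − 5 log₁₀ d + 5 = 9.28 − 5·0.4815 + 5 = 11.873
ΔM = M_P − M_Q = -1.369 − (11.873) = -13.241; smaller M is more luminous → Star P.
L ratio = 10^(0.4 |ΔM|) = 10^5.297 = 197900

Star P is more luminous, by a factor of 198000.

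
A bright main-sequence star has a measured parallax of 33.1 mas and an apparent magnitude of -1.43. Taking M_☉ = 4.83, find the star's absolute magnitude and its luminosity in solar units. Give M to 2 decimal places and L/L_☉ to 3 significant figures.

d = 1/p = 1000/33.1 mas = 30.21 pc
M = m − 5 log₁₀ d + 5 = -1.43 − 5·1.4802 + 5 = -3.831
M − M_☉ = -3.831 − 4.83 = -8.661
L/L_☉ = 10^(−0.4 × -8.661) = 2913

M ≈ -3.83; L/L_☉ ≈ 2910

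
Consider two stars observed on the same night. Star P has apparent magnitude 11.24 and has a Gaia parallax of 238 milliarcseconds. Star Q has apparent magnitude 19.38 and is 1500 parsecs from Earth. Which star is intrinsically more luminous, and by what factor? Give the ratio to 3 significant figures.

Star Q is more luminous, by a factor of 70.7.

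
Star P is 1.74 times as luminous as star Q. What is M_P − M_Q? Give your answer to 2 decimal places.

M_P − M_Q ≈ -0.60

Pogson: ΔM = −2.5 log₁₀(ratio) = −2.5 log₁₀(1.74) = −2.5 × 0.2405 = -0.601
Star P is brighter, so it has the smaller magnitude: the difference is negative.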